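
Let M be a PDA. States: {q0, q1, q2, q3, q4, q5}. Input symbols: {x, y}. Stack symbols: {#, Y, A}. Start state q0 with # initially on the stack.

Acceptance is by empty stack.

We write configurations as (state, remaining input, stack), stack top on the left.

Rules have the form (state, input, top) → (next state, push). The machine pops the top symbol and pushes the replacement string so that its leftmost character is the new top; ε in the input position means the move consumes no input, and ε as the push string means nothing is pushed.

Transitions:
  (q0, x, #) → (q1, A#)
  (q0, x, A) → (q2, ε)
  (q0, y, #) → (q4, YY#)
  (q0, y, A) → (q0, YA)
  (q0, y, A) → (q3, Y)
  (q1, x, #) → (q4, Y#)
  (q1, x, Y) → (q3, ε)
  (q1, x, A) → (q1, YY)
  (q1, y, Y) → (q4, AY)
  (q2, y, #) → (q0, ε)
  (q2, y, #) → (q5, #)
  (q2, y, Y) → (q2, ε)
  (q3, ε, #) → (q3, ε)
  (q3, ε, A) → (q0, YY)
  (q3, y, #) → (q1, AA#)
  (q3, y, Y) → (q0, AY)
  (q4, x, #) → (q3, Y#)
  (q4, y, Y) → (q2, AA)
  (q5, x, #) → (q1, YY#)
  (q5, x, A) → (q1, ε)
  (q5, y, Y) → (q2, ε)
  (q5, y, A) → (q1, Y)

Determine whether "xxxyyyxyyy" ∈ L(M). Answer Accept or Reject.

One accepting computation: (q0, xxxyyyxyyy, #) ⊢ (q1, xxyyyxyyy, A#) ⊢ (q1, xyyyxyyy, YY#) ⊢ (q3, yyyxyyy, Y#) ⊢ (q0, yyxyyy, AY#) ⊢ (q3, yxyyy, YY#) ⊢ (q0, xyyy, AYY#) ⊢ (q2, yyy, YY#) ⊢ (q2, yy, Y#) ⊢ (q2, y, #) ⊢ (q0, ε, ε)
All input consumed and the stack is empty.

Accept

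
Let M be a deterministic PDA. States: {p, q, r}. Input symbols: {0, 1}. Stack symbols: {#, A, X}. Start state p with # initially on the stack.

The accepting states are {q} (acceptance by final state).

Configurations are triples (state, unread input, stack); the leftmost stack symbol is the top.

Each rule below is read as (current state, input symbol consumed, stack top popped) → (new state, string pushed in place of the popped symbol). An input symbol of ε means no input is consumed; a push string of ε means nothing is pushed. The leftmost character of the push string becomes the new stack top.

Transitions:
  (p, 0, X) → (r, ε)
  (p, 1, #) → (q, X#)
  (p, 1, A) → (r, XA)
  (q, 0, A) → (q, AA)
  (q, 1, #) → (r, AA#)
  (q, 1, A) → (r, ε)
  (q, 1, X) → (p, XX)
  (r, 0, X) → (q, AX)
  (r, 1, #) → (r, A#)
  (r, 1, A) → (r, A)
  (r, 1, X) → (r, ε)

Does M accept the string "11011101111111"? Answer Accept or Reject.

Reject

(p, 11011101111111, #)
  read 1, top #: go to q, push X# → (q, 1011101111111, X#)
  read 1, top X: go to p, push XX → (p, 011101111111, XX#)
  read 0, top X: go to r, push ε → (r, 11101111111, X#)
  read 1, top X: go to r, push ε → (r, 1101111111, #)
  read 1, top #: go to r, push A# → (r, 101111111, A#)
  read 1, top A: go to r, push A → (r, 01111111, A#)
No transition applies at (r, 01111111, A#); input not fully consumed.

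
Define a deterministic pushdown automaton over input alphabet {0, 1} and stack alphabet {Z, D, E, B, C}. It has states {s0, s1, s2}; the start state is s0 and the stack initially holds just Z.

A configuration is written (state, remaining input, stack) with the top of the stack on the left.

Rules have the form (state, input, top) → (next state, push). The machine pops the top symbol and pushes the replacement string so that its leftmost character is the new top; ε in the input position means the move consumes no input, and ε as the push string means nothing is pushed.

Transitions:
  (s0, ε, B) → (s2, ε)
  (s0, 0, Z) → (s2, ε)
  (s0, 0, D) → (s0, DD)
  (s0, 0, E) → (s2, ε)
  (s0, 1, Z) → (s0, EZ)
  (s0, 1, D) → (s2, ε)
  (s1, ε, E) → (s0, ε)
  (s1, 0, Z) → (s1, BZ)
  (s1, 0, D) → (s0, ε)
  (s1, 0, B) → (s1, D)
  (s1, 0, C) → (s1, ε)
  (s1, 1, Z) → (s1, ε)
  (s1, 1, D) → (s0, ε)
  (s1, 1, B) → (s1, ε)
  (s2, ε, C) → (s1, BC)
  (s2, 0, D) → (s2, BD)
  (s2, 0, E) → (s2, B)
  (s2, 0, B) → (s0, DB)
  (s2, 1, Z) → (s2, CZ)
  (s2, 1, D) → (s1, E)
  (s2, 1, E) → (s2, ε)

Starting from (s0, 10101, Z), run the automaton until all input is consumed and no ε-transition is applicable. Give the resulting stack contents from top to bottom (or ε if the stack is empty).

CZ

(s0, 10101, Z)
  read 1, top Z: go to s0, push EZ → (s0, 0101, EZ)
  read 0, top E: go to s2, push ε → (s2, 101, Z)
  read 1, top Z: go to s2, push CZ → (s2, 01, CZ)
  ε-move, top C: go to s1, push BC → (s1, 01, BCZ)
  read 0, top B: go to s1, push D → (s1, 1, DCZ)
  read 1, top D: go to s0, push ε → (s0, ε, CZ)
All input consumed in state s0 with stack CZ.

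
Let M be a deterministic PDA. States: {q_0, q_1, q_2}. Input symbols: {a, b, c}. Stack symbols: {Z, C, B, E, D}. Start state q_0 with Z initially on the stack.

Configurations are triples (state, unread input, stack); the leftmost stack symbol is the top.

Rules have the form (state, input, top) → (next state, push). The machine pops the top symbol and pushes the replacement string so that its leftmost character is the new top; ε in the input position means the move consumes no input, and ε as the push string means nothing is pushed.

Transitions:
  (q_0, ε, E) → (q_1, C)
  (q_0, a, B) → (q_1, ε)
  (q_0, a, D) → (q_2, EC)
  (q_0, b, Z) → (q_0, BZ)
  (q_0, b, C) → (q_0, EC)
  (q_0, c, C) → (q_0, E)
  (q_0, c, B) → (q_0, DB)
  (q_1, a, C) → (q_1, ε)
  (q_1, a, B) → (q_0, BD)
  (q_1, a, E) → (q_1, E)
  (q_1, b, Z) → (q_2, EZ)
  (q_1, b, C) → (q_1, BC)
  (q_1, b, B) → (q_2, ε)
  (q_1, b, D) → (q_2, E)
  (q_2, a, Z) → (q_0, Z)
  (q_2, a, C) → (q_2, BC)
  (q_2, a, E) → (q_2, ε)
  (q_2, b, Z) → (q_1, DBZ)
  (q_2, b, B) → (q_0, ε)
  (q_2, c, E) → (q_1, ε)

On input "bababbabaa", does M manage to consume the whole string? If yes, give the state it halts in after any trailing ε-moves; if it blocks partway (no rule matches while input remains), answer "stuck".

(q_0, bababbabaa, Z)
  read b, top Z: go to q_0, push BZ → (q_0, ababbabaa, BZ)
  read a, top B: go to q_1, push ε → (q_1, babbabaa, Z)
  read b, top Z: go to q_2, push EZ → (q_2, abbabaa, EZ)
  read a, top E: go to q_2, push ε → (q_2, bbabaa, Z)
  read b, top Z: go to q_1, push DBZ → (q_1, babaa, DBZ)
  read b, top D: go to q_2, push E → (q_2, abaa, EBZ)
  read a, top E: go to q_2, push ε → (q_2, baa, BZ)
  read b, top B: go to q_0, push ε → (q_0, aa, Z)
No transition for (q_0, a, top Z); M blocks with input aa remaining.

stuck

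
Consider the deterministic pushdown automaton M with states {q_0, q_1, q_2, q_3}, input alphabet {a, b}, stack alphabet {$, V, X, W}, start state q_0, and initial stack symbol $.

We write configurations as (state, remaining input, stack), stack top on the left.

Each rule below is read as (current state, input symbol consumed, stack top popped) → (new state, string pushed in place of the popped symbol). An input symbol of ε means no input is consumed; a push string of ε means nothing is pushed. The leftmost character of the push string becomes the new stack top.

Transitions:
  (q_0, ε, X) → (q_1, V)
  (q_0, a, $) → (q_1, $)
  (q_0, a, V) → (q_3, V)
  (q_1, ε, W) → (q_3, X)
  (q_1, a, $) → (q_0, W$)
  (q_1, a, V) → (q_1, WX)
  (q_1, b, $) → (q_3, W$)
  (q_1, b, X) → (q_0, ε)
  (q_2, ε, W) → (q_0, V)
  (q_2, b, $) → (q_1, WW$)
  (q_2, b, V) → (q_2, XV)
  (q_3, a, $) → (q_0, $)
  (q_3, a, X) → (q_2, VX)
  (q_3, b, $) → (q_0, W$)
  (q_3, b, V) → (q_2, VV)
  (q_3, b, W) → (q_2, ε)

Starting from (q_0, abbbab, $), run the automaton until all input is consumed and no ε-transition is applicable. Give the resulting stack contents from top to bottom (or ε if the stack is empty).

(q_0, abbbab, $) ⊢ (q_1, bbbab, $) ⊢ (q_3, bbab, W$) ⊢ (q_2, bab, $) ⊢ (q_1, ab, WW$) ⊢ (q_3, ab, XW$) ⊢ (q_2, b, VXW$) ⊢ (q_2, ε, XVXW$)
All input consumed in state q_2 with stack XVXW$.

XVXW$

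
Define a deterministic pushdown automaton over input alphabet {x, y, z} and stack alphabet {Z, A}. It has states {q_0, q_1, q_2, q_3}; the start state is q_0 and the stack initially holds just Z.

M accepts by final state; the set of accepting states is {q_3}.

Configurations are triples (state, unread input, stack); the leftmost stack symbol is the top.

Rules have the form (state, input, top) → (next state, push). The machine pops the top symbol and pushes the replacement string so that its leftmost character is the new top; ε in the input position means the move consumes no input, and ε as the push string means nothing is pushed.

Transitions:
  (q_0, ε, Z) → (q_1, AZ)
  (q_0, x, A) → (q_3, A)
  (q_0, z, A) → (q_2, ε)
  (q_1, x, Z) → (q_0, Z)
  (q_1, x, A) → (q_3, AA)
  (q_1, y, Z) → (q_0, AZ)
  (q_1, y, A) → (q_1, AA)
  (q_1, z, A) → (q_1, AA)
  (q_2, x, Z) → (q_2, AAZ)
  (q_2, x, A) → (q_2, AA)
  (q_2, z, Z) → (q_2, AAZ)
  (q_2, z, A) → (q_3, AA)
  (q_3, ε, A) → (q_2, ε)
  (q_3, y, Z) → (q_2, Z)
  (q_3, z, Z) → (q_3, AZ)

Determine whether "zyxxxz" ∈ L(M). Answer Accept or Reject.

Accept

(q_0, zyxxxz, Z)
  ε-move, top Z: go to q_1, push AZ → (q_1, zyxxxz, AZ)
  read z, top A: go to q_1, push AA → (q_1, yxxxz, AAZ)
  read y, top A: go to q_1, push AA → (q_1, xxxz, AAAZ)
  read x, top A: go to q_3, push AA → (q_3, xxz, AAAAZ)
  ε-move, top A: go to q_2, push ε → (q_2, xxz, AAAZ)
  read x, top A: go to q_2, push AA → (q_2, xz, AAAAZ)
  read x, top A: go to q_2, push AA → (q_2, z, AAAAAZ)
  read z, top A: go to q_3, push AA → (q_3, ε, AAAAAAZ)
All input consumed; state q_3 ∈ F.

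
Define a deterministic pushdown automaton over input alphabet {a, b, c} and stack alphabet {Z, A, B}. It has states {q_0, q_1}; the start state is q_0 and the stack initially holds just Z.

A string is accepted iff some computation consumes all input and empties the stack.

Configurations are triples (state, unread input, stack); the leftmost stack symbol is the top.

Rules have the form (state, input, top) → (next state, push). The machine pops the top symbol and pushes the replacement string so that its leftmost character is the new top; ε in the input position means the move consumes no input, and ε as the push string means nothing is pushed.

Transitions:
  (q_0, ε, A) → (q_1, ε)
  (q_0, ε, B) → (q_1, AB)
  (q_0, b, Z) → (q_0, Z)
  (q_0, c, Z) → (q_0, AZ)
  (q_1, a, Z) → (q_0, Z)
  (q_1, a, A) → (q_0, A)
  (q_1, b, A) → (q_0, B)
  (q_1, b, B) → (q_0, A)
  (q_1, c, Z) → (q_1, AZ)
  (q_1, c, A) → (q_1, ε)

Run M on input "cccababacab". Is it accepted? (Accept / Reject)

Reject

(q_0, cccababacab, Z) ⊢ (q_0, ccababacab, AZ) ⊢ (q_1, ccababacab, Z) ⊢ (q_1, cababacab, AZ) ⊢ (q_1, ababacab, Z) ⊢ (q_0, babacab, Z) ⊢ (q_0, abacab, Z)
No transition applies at (q_0, abacab, Z); input not fully consumed.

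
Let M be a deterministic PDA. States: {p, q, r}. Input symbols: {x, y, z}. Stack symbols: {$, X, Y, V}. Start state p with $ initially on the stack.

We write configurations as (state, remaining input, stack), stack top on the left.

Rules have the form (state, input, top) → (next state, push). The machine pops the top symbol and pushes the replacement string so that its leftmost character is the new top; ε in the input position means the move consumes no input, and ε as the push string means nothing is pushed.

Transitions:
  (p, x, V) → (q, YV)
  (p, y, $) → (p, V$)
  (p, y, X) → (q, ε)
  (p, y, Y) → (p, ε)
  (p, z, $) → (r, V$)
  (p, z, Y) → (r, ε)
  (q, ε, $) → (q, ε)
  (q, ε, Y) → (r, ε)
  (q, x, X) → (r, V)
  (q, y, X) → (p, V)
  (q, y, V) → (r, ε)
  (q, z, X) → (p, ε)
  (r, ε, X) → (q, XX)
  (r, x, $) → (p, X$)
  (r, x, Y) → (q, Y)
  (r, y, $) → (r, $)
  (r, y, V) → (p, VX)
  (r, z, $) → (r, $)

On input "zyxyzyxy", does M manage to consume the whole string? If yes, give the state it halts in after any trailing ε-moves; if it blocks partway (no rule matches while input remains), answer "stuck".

stuck

(p, zyxyzyxy, $)
  read z, top $: go to r, push V$ → (r, yxyzyxy, V$)
  read y, top V: go to p, push VX → (p, xyzyxy, VX$)
  read x, top V: go to q, push YV → (q, yzyxy, YVX$)
  ε-move, top Y: go to r, push ε → (r, yzyxy, VX$)
  read y, top V: go to p, push VX → (p, zyxy, VXX$)
No transition for (p, z, top V); M blocks with input zyxy remaining.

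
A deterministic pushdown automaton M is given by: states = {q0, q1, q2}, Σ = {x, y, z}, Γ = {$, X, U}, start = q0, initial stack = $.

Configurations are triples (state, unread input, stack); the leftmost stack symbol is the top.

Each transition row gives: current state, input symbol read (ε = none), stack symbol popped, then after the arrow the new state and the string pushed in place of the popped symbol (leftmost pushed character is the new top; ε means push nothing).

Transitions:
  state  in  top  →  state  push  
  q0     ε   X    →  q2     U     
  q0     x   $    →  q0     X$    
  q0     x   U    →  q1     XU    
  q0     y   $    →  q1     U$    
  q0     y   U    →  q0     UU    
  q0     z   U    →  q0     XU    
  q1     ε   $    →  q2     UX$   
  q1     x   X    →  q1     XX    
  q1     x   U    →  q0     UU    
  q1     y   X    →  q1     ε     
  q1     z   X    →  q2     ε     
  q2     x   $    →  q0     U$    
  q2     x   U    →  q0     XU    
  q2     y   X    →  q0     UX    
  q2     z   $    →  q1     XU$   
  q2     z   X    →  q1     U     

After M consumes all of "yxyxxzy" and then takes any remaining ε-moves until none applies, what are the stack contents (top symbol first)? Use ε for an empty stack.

(q0, yxyxxzy, $)
  read y, top $: go to q1, push U$ → (q1, xyxxzy, U$)
  read x, top U: go to q0, push UU → (q0, yxxzy, UU$)
  read y, top U: go to q0, push UU → (q0, xxzy, UUU$)
  read x, top U: go to q1, push XU → (q1, xzy, XUUU$)
  read x, top X: go to q1, push XX → (q1, zy, XXUUU$)
  read z, top X: go to q2, push ε → (q2, y, XUUU$)
  read y, top X: go to q0, push UX → (q0, ε, UXUUU$)
All input consumed in state q0 with stack UXUUU$.

UXUUU$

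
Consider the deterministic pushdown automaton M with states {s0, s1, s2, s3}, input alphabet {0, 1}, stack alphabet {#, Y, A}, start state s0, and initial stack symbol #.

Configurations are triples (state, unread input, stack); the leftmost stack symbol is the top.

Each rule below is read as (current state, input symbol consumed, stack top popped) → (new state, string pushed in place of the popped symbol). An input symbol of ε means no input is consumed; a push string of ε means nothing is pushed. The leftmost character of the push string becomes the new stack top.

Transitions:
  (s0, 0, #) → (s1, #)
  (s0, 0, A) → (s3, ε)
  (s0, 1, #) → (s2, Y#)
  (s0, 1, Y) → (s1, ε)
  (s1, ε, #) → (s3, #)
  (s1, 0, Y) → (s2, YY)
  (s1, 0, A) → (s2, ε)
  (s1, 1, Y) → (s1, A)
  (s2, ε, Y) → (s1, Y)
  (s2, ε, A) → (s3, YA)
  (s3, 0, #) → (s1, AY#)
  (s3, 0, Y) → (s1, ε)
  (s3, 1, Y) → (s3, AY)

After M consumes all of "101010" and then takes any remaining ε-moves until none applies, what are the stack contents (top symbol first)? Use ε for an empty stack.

#

(s0, 101010, #)
  read 1, top #: go to s2, push Y# → (s2, 01010, Y#)
  ε-move, top Y: go to s1, push Y → (s1, 01010, Y#)
  read 0, top Y: go to s2, push YY → (s2, 1010, YY#)
  ε-move, top Y: go to s1, push Y → (s1, 1010, YY#)
  read 1, top Y: go to s1, push A → (s1, 010, AY#)
  read 0, top A: go to s2, push ε → (s2, 10, Y#)
  ε-move, top Y: go to s1, push Y → (s1, 10, Y#)
  read 1, top Y: go to s1, push A → (s1, 0, A#)
  read 0, top A: go to s2, push ε → (s2, ε, #)
All input consumed in state s2 with stack #.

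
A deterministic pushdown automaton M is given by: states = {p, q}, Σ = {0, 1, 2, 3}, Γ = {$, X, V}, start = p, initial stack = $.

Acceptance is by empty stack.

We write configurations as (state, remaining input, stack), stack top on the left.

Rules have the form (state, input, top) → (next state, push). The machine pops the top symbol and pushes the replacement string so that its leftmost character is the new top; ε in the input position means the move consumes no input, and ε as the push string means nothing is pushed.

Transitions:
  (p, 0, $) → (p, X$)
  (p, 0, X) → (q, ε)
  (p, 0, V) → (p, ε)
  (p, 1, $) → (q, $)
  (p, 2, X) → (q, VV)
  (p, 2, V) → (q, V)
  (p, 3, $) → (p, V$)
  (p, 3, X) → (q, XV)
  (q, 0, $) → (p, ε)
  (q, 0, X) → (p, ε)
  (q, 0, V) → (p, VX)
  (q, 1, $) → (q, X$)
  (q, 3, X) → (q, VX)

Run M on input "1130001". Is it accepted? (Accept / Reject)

(p, 1130001, $)
  read 1, top $: go to q, push $ → (q, 130001, $)
  read 1, top $: go to q, push X$ → (q, 30001, X$)
  read 3, top X: go to q, push VX → (q, 0001, VX$)
  read 0, top V: go to p, push VX → (p, 001, VXX$)
  read 0, top V: go to p, push ε → (p, 01, XX$)
  read 0, top X: go to q, push ε → (q, 1, X$)
No transition applies at (q, 1, X$); input not fully consumed.

Reject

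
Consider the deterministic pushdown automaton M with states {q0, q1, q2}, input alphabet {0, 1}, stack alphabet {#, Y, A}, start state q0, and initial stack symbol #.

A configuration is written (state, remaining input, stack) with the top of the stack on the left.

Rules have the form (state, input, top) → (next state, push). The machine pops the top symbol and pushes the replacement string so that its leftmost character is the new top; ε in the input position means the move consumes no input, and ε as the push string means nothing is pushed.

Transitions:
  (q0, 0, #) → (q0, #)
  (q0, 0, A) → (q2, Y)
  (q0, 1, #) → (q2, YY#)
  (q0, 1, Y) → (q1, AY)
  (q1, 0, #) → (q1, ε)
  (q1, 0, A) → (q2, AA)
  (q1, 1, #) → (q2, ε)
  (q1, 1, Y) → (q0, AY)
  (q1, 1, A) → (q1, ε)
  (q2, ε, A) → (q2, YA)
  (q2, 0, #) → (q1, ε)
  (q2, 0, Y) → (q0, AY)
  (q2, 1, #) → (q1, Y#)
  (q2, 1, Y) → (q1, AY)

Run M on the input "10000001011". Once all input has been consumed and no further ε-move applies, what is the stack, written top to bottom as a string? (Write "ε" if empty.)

YAAYYYYY#

(q0, 10000001011, #)
  read 1, top #: go to q2, push YY# → (q2, 0000001011, YY#)
  read 0, top Y: go to q0, push AY → (q0, 000001011, AYY#)
  read 0, top A: go to q2, push Y → (q2, 00001011, YYY#)
  read 0, top Y: go to q0, push AY → (q0, 0001011, AYYY#)
  read 0, top A: go to q2, push Y → (q2, 001011, YYYY#)
  read 0, top Y: go to q0, push AY → (q0, 01011, AYYYY#)
  read 0, top A: go to q2, push Y → (q2, 1011, YYYYY#)
  read 1, top Y: go to q1, push AY → (q1, 011, AYYYYY#)
  read 0, top A: go to q2, push AA → (q2, 11, AAYYYYY#)
  ε-move, top A: go to q2, push YA → (q2, 11, YAAYYYYY#)
  read 1, top Y: go to q1, push AY → (q1, 1, AYAAYYYYY#)
  read 1, top A: go to q1, push ε → (q1, ε, YAAYYYYY#)
All input consumed in state q1 with stack YAAYYYYY#.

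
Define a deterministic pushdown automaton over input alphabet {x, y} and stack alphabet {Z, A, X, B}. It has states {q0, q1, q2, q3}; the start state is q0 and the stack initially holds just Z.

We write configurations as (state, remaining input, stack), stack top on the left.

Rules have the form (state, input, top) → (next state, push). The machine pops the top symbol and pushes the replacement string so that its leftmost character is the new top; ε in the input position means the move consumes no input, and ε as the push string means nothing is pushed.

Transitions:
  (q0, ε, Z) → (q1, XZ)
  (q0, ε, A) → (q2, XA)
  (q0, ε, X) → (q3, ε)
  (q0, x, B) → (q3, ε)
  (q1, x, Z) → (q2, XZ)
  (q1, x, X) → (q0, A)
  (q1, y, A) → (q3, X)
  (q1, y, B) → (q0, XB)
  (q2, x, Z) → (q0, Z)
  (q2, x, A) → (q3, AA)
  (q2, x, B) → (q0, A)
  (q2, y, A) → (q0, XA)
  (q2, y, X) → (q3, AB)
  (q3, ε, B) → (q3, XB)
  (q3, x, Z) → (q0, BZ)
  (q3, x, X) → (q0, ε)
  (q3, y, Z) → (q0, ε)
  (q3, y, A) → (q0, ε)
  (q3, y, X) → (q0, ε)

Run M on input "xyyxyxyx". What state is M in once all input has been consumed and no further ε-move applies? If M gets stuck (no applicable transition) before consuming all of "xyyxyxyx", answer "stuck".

(q0, xyyxyxyx, Z) ⊢ (q1, xyyxyxyx, XZ) ⊢ (q0, yyxyxyx, AZ) ⊢ (q2, yyxyxyx, XAZ) ⊢ (q3, yxyxyx, ABAZ) ⊢ (q0, xyxyx, BAZ) ⊢ (q3, yxyx, AZ) ⊢ (q0, xyx, Z) ⊢ (q1, xyx, XZ) ⊢ (q0, yx, AZ) ⊢ (q2, yx, XAZ) ⊢ (q3, x, ABAZ)
No transition for (q3, x, top A); M blocks with input x remaining.

stuck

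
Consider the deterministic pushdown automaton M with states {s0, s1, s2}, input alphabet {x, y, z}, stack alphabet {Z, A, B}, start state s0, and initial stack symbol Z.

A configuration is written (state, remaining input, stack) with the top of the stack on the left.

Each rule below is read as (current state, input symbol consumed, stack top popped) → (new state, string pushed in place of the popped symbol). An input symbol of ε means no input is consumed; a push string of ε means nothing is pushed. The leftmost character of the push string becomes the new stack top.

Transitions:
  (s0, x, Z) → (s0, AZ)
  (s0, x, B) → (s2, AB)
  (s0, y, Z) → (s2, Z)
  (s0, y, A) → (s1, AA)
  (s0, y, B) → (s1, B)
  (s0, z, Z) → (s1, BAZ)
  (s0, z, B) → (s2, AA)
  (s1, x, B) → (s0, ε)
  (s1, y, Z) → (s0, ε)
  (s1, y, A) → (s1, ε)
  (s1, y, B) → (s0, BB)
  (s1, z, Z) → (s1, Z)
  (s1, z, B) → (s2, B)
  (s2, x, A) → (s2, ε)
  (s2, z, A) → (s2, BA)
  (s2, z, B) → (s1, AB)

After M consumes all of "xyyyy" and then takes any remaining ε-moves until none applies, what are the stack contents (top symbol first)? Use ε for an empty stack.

ε

(s0, xyyyy, Z)
  read x, top Z: go to s0, push AZ → (s0, yyyy, AZ)
  read y, top A: go to s1, push AA → (s1, yyy, AAZ)
  read y, top A: go to s1, push ε → (s1, yy, AZ)
  read y, top A: go to s1, push ε → (s1, y, Z)
  read y, top Z: go to s0, push ε → (s0, ε, ε)
All input consumed in state s0 with stack ε.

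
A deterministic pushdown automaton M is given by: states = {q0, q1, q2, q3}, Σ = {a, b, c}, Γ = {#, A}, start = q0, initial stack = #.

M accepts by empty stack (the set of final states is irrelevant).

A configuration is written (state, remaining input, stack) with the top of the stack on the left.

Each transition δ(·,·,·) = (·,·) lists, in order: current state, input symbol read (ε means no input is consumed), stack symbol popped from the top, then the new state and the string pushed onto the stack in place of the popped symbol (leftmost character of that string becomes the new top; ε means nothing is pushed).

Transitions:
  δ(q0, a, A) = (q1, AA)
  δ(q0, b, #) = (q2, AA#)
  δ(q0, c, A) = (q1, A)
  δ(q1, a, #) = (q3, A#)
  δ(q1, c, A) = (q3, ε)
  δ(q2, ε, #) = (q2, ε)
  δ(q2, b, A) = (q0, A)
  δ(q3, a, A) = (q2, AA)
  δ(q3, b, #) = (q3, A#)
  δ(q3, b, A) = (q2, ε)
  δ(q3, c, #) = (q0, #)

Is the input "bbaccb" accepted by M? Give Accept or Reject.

(q0, bbaccb, #)
  read b, top #: go to q2, push AA# → (q2, baccb, AA#)
  read b, top A: go to q0, push A → (q0, accb, AA#)
  read a, top A: go to q1, push AA → (q1, ccb, AAA#)
  read c, top A: go to q3, push ε → (q3, cb, AA#)
No transition applies at (q3, cb, AA#); input not fully consumed.

Reject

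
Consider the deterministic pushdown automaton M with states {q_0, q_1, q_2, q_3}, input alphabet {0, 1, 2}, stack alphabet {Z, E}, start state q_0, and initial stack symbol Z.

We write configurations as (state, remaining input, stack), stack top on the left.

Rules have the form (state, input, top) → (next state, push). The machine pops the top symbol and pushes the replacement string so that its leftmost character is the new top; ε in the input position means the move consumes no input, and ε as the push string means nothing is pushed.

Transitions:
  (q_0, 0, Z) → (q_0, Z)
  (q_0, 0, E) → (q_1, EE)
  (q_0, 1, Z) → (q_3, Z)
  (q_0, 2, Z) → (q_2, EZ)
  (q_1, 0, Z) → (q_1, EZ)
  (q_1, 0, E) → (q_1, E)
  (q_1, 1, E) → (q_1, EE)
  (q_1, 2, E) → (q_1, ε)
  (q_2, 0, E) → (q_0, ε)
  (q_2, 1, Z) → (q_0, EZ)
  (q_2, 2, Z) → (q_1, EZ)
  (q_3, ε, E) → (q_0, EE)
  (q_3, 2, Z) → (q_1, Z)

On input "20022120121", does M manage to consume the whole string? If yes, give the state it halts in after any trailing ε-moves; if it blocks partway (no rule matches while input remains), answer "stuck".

stuck

(q_0, 20022120121, Z)
  read 2, top Z: go to q_2, push EZ → (q_2, 0022120121, EZ)
  read 0, top E: go to q_0, push ε → (q_0, 022120121, Z)
  read 0, top Z: go to q_0, push Z → (q_0, 22120121, Z)
  read 2, top Z: go to q_2, push EZ → (q_2, 2120121, EZ)
No transition for (q_2, 2, top E); M blocks with input 2120121 remaining.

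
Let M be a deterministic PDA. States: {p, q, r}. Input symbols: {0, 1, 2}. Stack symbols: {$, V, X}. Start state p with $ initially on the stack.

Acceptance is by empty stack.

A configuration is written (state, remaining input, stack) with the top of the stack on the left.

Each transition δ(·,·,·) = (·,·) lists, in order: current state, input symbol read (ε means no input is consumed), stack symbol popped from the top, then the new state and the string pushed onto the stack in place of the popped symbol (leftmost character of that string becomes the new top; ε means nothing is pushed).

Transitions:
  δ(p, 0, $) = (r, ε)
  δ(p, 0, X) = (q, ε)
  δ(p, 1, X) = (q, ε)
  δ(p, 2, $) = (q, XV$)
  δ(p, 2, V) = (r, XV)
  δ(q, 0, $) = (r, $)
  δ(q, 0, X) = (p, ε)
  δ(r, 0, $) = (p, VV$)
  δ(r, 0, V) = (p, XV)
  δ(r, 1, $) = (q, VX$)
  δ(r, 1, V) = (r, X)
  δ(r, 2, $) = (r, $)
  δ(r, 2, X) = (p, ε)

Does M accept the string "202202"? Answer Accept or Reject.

Reject

(p, 202202, $) ⊢ (q, 02202, XV$) ⊢ (p, 2202, V$) ⊢ (r, 202, XV$) ⊢ (p, 02, V$)
No transition applies at (p, 02, V$); input not fully consumed.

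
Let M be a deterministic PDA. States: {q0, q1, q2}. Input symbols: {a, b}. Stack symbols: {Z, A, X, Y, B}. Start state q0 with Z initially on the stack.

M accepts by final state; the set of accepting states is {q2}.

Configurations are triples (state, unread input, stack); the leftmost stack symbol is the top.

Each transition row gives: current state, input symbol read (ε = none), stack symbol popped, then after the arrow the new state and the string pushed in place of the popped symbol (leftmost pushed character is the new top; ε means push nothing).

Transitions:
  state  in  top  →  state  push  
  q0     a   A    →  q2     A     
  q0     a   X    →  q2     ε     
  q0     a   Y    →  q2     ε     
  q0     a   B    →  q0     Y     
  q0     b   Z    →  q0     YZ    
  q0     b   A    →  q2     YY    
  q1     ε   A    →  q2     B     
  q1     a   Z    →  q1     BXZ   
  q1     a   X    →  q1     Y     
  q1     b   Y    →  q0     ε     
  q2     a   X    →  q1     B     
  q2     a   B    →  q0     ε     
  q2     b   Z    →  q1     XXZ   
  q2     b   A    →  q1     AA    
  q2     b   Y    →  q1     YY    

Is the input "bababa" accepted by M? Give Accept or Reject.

(q0, bababa, Z)
  read b, top Z: go to q0, push YZ → (q0, ababa, YZ)
  read a, top Y: go to q2, push ε → (q2, baba, Z)
  read b, top Z: go to q1, push XXZ → (q1, aba, XXZ)
  read a, top X: go to q1, push Y → (q1, ba, YXZ)
  read b, top Y: go to q0, push ε → (q0, a, XZ)
  read a, top X: go to q2, push ε → (q2, ε, Z)
All input consumed; state q2 ∈ F.

Accept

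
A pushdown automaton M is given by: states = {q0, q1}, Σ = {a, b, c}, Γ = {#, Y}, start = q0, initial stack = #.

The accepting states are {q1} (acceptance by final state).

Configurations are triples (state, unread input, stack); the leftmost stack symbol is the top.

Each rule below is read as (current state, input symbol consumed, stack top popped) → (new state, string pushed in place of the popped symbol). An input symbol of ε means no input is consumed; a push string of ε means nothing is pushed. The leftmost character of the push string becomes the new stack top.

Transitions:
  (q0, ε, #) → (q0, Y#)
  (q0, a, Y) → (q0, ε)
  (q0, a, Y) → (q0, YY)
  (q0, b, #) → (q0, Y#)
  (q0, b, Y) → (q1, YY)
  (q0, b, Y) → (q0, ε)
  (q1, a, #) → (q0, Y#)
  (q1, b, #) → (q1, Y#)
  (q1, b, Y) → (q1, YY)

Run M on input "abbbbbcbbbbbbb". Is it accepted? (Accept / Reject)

No computation consumes all input and reaches a final state.

Reject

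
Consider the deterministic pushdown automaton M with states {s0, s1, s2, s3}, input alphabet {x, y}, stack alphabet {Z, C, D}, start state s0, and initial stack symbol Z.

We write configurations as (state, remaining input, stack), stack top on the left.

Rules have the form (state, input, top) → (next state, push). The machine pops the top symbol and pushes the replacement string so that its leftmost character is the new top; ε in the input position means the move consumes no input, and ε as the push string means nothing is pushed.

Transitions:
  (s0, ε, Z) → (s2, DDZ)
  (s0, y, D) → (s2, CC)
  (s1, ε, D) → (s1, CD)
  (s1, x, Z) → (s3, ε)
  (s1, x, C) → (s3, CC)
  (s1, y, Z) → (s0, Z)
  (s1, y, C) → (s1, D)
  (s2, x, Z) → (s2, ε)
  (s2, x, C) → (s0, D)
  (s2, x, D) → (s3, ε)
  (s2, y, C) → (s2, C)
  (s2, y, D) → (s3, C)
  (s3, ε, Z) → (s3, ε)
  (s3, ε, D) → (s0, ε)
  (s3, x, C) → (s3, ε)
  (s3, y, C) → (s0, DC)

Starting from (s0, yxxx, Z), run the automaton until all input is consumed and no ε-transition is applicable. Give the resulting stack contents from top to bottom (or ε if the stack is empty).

DDZ

(s0, yxxx, Z)
  ε-move, top Z: go to s2, push DDZ → (s2, yxxx, DDZ)
  read y, top D: go to s3, push C → (s3, xxx, CDZ)
  read x, top C: go to s3, push ε → (s3, xx, DZ)
  ε-move, top D: go to s0, push ε → (s0, xx, Z)
  ε-move, top Z: go to s2, push DDZ → (s2, xx, DDZ)
  read x, top D: go to s3, push ε → (s3, x, DZ)
  ε-move, top D: go to s0, push ε → (s0, x, Z)
  ε-move, top Z: go to s2, push DDZ → (s2, x, DDZ)
  read x, top D: go to s3, push ε → (s3, ε, DZ)
  ε-move, top D: go to s0, push ε → (s0, ε, Z)
  ε-move, top Z: go to s2, push DDZ → (s2, ε, DDZ)
All input consumed in state s2 with stack DDZ.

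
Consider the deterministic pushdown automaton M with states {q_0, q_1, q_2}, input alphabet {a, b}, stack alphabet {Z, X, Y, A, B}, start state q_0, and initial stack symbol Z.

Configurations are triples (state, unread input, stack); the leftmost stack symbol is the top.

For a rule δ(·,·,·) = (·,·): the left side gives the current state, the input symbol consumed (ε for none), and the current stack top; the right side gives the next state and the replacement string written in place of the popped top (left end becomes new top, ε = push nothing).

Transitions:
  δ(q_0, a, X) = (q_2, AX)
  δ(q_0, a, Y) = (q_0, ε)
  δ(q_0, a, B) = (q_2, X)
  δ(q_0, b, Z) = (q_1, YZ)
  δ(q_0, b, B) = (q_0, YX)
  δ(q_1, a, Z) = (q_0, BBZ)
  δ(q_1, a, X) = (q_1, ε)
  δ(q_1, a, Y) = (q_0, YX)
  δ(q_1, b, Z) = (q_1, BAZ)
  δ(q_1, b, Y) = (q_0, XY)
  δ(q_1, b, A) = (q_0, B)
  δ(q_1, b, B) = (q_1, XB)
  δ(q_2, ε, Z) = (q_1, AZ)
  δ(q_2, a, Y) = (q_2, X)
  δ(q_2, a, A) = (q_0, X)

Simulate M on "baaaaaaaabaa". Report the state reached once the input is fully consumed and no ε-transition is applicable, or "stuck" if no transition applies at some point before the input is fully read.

(q_0, baaaaaaaabaa, Z)
  read b, top Z: go to q_1, push YZ → (q_1, aaaaaaaabaa, YZ)
  read a, top Y: go to q_0, push YX → (q_0, aaaaaaabaa, YXZ)
  read a, top Y: go to q_0, push ε → (q_0, aaaaaabaa, XZ)
  read a, top X: go to q_2, push AX → (q_2, aaaaabaa, AXZ)
  read a, top A: go to q_0, push X → (q_0, aaaabaa, XXZ)
  read a, top X: go to q_2, push AX → (q_2, aaabaa, AXXZ)
  read a, top A: go to q_0, push X → (q_0, aabaa, XXXZ)
  read a, top X: go to q_2, push AX → (q_2, abaa, AXXXZ)
  read a, top A: go to q_0, push X → (q_0, baa, XXXXZ)
No transition for (q_0, b, top X); M blocks with input baa remaining.

stuck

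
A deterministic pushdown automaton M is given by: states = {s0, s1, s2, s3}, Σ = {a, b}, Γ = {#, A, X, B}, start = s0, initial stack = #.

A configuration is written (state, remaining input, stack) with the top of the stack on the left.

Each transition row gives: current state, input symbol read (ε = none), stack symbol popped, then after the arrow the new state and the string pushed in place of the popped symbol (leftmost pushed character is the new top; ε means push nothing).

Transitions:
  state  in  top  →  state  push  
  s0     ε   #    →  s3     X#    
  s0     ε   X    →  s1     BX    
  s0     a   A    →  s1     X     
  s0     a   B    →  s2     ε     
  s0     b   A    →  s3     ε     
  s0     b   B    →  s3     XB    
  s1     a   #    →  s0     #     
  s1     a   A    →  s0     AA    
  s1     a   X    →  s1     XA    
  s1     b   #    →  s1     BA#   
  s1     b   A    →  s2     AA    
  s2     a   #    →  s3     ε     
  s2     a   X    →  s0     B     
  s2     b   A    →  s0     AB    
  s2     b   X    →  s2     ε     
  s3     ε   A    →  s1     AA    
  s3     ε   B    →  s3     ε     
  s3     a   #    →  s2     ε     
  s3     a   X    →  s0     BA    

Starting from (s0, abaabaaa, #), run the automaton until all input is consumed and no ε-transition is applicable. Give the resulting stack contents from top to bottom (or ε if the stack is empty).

XAABBA#

(s0, abaabaaa, #)
  ε-move, top #: go to s3, push X# → (s3, abaabaaa, X#)
  read a, top X: go to s0, push BA → (s0, baabaaa, BA#)
  read b, top B: go to s3, push XB → (s3, aabaaa, XBA#)
  read a, top X: go to s0, push BA → (s0, abaaa, BABA#)
  read a, top B: go to s2, push ε → (s2, baaa, ABA#)
  read b, top A: go to s0, push AB → (s0, aaa, ABBA#)
  read a, top A: go to s1, push X → (s1, aa, XBBA#)
  read a, top X: go to s1, push XA → (s1, a, XABBA#)
  read a, top X: go to s1, push XA → (s1, ε, XAABBA#)
All input consumed in state s1 with stack XAABBA#.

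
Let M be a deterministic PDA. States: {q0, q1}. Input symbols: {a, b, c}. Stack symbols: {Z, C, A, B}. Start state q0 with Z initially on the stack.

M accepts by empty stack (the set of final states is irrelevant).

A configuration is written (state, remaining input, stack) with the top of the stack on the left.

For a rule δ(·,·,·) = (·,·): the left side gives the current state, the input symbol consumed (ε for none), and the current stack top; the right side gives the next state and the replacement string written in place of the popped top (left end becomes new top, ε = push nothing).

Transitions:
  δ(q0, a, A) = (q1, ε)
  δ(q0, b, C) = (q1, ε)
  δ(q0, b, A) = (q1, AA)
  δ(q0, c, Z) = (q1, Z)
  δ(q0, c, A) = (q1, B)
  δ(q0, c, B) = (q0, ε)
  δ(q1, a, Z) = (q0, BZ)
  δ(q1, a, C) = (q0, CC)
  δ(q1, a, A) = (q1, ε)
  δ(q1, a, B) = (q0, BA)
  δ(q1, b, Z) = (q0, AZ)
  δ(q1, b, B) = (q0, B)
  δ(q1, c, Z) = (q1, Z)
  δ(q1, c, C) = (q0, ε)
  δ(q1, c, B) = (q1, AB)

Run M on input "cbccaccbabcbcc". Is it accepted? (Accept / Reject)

Reject

(q0, cbccaccbabcbcc, Z)
  read c, top Z: go to q1, push Z → (q1, bccaccbabcbcc, Z)
  read b, top Z: go to q0, push AZ → (q0, ccaccbabcbcc, AZ)
  read c, top A: go to q1, push B → (q1, caccbabcbcc, BZ)
  read c, top B: go to q1, push AB → (q1, accbabcbcc, ABZ)
  read a, top A: go to q1, push ε → (q1, ccbabcbcc, BZ)
  read c, top B: go to q1, push AB → (q1, cbabcbcc, ABZ)
No transition applies at (q1, cbabcbcc, ABZ); input not fully consumed.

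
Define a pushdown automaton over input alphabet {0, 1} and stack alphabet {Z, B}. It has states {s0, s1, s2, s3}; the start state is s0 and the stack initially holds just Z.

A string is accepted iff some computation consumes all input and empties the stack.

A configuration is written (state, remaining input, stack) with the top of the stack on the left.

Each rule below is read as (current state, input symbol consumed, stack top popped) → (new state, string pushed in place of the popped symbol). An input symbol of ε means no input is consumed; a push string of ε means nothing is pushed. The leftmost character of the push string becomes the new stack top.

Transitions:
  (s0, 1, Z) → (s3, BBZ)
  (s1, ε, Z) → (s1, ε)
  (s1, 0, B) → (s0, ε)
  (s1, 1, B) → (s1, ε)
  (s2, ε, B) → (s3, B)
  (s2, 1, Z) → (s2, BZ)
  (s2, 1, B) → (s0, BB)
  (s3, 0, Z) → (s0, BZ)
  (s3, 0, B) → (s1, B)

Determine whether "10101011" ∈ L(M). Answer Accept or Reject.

Accept

One accepting computation: (s0, 10101011, Z) ⊢ (s3, 0101011, BBZ) ⊢ (s1, 101011, BBZ) ⊢ (s1, 01011, BZ) ⊢ (s0, 1011, Z) ⊢ (s3, 011, BBZ) ⊢ (s1, 11, BBZ) ⊢ (s1, 1, BZ) ⊢ (s1, ε, Z) ⊢ (s1, ε, ε)
All input consumed and the stack is empty.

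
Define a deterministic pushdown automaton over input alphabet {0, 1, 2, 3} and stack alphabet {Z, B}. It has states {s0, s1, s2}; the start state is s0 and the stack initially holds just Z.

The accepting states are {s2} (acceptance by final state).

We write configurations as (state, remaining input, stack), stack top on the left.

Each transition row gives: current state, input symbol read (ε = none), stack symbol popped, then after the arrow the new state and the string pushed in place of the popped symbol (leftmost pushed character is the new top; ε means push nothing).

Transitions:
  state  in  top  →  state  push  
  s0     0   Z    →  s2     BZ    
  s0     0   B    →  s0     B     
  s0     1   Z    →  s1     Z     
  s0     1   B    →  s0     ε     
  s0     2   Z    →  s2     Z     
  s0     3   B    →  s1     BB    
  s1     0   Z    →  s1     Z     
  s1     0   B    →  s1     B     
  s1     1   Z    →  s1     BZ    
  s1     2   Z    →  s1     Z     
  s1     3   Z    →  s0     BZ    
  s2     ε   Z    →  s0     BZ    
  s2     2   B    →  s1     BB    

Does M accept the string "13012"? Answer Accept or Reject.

(s0, 13012, Z)
  read 1, top Z: go to s1, push Z → (s1, 3012, Z)
  read 3, top Z: go to s0, push BZ → (s0, 012, BZ)
  read 0, top B: go to s0, push B → (s0, 12, BZ)
  read 1, top B: go to s0, push ε → (s0, 2, Z)
  read 2, top Z: go to s2, push Z → (s2, ε, Z)
All input consumed; state s2 ∈ F.

Accept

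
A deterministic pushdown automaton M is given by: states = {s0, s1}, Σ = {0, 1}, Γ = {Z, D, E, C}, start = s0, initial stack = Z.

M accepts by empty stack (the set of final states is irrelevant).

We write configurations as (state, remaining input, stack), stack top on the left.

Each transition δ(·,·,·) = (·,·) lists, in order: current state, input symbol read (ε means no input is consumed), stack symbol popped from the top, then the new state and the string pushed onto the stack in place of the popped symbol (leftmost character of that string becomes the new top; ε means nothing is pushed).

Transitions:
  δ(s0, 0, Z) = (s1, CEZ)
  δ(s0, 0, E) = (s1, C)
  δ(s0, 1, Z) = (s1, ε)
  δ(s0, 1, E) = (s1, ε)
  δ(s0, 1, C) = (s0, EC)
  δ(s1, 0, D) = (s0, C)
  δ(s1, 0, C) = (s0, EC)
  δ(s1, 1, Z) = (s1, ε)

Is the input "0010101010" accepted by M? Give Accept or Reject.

Reject

(s0, 0010101010, Z)
  read 0, top Z: go to s1, push CEZ → (s1, 010101010, CEZ)
  read 0, top C: go to s0, push EC → (s0, 10101010, ECEZ)
  read 1, top E: go to s1, push ε → (s1, 0101010, CEZ)
  read 0, top C: go to s0, push EC → (s0, 101010, ECEZ)
  read 1, top E: go to s1, push ε → (s1, 01010, CEZ)
  read 0, top C: go to s0, push EC → (s0, 1010, ECEZ)
  read 1, top E: go to s1, push ε → (s1, 010, CEZ)
  read 0, top C: go to s0, push EC → (s0, 10, ECEZ)
  read 1, top E: go to s1, push ε → (s1, 0, CEZ)
  read 0, top C: go to s0, push EC → (s0, ε, ECEZ)
All input consumed; stack is ECEZ, not empty, and no further ε-move applies.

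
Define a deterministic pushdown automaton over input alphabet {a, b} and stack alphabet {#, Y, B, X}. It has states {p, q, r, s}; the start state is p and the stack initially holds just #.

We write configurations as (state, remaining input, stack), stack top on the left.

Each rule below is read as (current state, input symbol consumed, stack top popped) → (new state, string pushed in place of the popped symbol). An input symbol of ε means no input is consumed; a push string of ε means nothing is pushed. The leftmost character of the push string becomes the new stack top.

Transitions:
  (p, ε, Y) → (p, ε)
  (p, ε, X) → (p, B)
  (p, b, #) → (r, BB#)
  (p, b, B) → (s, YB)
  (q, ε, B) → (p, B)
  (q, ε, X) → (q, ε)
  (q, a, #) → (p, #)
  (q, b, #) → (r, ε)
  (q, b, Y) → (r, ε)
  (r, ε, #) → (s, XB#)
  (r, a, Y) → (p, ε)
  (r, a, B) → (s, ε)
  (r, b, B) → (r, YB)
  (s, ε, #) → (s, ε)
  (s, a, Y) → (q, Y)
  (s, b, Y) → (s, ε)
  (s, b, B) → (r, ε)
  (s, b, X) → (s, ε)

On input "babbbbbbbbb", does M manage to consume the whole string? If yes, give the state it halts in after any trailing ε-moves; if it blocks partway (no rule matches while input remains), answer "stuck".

(p, babbbbbbbbb, #)
  read b, top #: go to r, push BB# → (r, abbbbbbbbb, BB#)
  read a, top B: go to s, push ε → (s, bbbbbbbbb, B#)
  read b, top B: go to r, push ε → (r, bbbbbbbb, #)
  ε-move, top #: go to s, push XB# → (s, bbbbbbbb, XB#)
  read b, top X: go to s, push ε → (s, bbbbbbb, B#)
  read b, top B: go to r, push ε → (r, bbbbbb, #)
  ε-move, top #: go to s, push XB# → (s, bbbbbb, XB#)
  read b, top X: go to s, push ε → (s, bbbbb, B#)
  read b, top B: go to r, push ε → (r, bbbb, #)
  ε-move, top #: go to s, push XB# → (s, bbbb, XB#)
  read b, top X: go to s, push ε → (s, bbb, B#)
  read b, top B: go to r, push ε → (r, bb, #)
  ε-move, top #: go to s, push XB# → (s, bb, XB#)
  read b, top X: go to s, push ε → (s, b, B#)
  read b, top B: go to r, push ε → (r, ε, #)
  ε-move, top #: go to s, push XB# → (s, ε, XB#)
All input consumed; M is in state s.

s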